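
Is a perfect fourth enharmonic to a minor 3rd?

A perfect fourth spans 5 semitones; a minor third spans 3.
The spans differ, so they are not enharmonic equivalents.

No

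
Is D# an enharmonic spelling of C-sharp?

No

Two spellings are enharmonically equivalent only if they share a pitch class.
Here D# → 3, C# → 1; 1 ≠ 3, so they are not.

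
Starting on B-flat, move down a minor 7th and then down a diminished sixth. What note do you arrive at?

A minor seventh down from Bb is C (letter C, 10 semitones down).
A diminished sixth down from C is E# (letter E, 7 semitones down).

E#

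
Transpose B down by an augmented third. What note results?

Gb

B down a major third is G, so the target letter is G.
From B, an augmented third is 5 semitones down: Gb.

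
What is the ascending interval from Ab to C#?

augmented third

The letter names run A→C, a span of 2 letter steps, so the interval is some kind of third.
Ab to C# is 5 semitones. A major third is 4, so 5 makes it augmented.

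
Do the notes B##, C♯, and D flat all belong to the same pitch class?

Yes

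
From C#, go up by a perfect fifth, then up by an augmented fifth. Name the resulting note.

D##

A perfect fifth up from C# is G# (letter G, 7 semitones up).
An augmented fifth up from G# is D## (letter D, 8 semitones up).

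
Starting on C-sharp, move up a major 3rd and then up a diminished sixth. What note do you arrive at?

A major third up from C# is E# (letter E, 4 semitones up).
A diminished sixth up from E# is C (letter C, 7 semitones up).

C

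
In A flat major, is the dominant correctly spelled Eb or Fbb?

Each scale degree takes a distinct letter name. Degree 5 of a scale on A must use the letter E.
Eb and Fbb are enharmonically the same pitch, but only Eb uses the letter E, so it is the correct spelling here.

Eb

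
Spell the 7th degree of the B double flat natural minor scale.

Abb

The Bbb natural minor scale runs Bbb Cb Dbb Ebb Fb Gbb Abb.
Degree 7 is Abb.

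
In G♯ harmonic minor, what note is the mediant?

The G# harmonic minor scale runs G# A# B C# D# E F##.
Degree 3 is B.

B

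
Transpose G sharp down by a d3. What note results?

G down a major third is Eb, so the target letter is E.
From G#, a diminished third is 2 semitones down: E##.

E##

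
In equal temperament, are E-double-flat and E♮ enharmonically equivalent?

No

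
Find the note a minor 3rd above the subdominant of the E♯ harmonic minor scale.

The subdominant of E# harmonic minor is A#.
A minor third (3 semitones) above A# lands on the letter C, giving C#.

C#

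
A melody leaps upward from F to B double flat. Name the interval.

diminished fourth

Counting letters F–G–A–B gives a fourth.
F→Bbb = 4 semitones, 1 narrower than the perfect fourth (5), so diminished.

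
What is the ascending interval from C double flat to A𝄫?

major sixth

The letter names run C→A, a span of 5 letter steps, so the interval is some kind of sixth.
Cbb to Abb is 9 semitones. A major sixth is 9, so 9 makes it major.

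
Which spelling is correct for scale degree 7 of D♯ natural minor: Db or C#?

C#

Each scale degree takes a distinct letter name. Degree 7 of a scale on D must use the letter C.
C# and Db are enharmonically the same pitch, but only C# uses the letter C, so it is the correct spelling here.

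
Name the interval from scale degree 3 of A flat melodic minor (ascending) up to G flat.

Scale degree 3 of Ab melodic minor (ascending) is Cb.
Cb up to Gb: letters C→G make it a fifth; 7 semitones makes it perfect.

perfect fifth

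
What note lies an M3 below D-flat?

D down a major third is Bb, so the target letter is B.
From Db, a major third is 4 semitones down: Bbb.

Bbb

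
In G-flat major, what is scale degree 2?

Degree 2 takes the letter 1 step above G, which is A.
In major, degree 2 sits 2 semitones above the tonic. Gb + 2 semitones is pitch class 8, spelled on A as Ab.

Ab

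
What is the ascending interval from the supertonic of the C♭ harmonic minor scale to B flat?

The supertonic of Cb harmonic minor is Db.
Db up to Bb: letters D→B make it a sixth; 9 semitones makes it major.

major sixth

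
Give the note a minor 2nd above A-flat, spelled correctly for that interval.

A up a major second is B, so the target letter is B.
From Ab, a minor second is 1 semitone up: Bbb.

Bbb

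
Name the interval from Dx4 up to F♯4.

The letter names run D→F, a span of 2 letter steps, so the interval is some kind of third.
D## to F# is 2 semitones. A major third is 4, so 2 makes it diminished.

diminished third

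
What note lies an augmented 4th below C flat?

C down a perfect fourth is G, so the target letter is G.
From Cb, an augmented fourth is 6 semitones down: Gbb.

Gbb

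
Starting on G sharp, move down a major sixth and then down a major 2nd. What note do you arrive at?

A

A major sixth down from G# is B (letter B, 9 semitones down).
A major second down from B is A (letter A, 2 semitones down).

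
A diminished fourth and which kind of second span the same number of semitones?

doubly augmented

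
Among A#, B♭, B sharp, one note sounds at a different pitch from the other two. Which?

In 12-tone equal temperament, enharmonic equivalents share a pitch class. A# is pitch class 10; Bb is pitch class 10; B# is pitch class 0.
A# and Bb share pitch class 10, while B# is pitch class 0.

B#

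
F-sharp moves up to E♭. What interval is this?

The letter names run F→E, a span of 6 letter steps, so the interval is some kind of seventh.
F# to Eb is 9 semitones. A major seventh is 11, so 9 makes it diminished.

diminished seventh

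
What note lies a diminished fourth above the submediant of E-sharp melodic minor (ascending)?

F#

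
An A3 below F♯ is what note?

F down a major third is Db, so the target letter is D.
From F#, an augmented third is 5 semitones down: Db.

Db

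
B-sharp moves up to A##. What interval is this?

major seventh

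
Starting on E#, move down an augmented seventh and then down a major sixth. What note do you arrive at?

Ab

An augmented seventh down from E# is F (letter F, 12 semitones down).
A major sixth down from F is Ab (letter A, 9 semitones down).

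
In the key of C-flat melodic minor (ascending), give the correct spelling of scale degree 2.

Degree 2 takes the letter 1 step above C, which is D.
In melodic minor (ascending), degree 2 sits 2 semitones above the tonic. Cb + 2 semitones is pitch class 1, spelled on D as Db.

Db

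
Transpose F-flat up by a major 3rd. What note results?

Ab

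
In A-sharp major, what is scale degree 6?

F##

Degree 6 takes the letter 5 steps above A, which is F.
In major, degree 6 sits 9 semitones above the tonic. A# + 9 semitones is pitch class 7, spelled on F as F##.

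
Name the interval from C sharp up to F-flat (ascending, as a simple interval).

The letter names run C→F, a span of 3 letter steps, so the interval is some kind of fourth.
C# to Fb is 3 semitones. A perfect fourth is 5, so 3 makes it doubly diminished.

doubly diminished fourth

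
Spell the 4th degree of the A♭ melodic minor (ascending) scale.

Db

Degree 4 takes the letter 3 steps above A, which is D.
In melodic minor (ascending), degree 4 sits 5 semitones above the tonic. Ab + 5 semitones is pitch class 1, spelled on D as Db.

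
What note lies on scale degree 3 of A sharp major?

C##

Degree 3 takes the letter 2 steps above A, which is C.
In major, degree 3 sits 4 semitones above the tonic. A# + 4 semitones is pitch class 2, spelled on C as C##.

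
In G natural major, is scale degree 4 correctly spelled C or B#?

Each scale degree takes a distinct letter name. Degree 4 of a scale on G must use the letter C.
C and B# are enharmonically the same pitch, but only C uses the letter C, so it is the correct spelling here.

C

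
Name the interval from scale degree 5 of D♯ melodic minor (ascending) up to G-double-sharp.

Scale degree 5 of D# melodic minor (ascending) is A#.
A# up to G##: letters A→G make it a seventh; 11 semitones makes it major.

major seventh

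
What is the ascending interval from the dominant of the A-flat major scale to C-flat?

The dominant of Ab major is Eb.
Eb up to Cb: letters E→C make it a sixth; 8 semitones makes it minor.

minor sixth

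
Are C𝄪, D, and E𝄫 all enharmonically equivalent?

Yes

C## is pitch class 2; D is pitch class 2; Ebb is pitch class 2.
All spellings map to pitch class 2, so they are enharmonically equivalent.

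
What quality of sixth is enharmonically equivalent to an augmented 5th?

minor

An augmented fifth spans 8 semitones.
A sixth spanning 8 semitones is minor (the major sixth is 9).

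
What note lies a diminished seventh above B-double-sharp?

A#

A seventh above B lands on the letter A.
A diminished seventh spans 9 semitones, so B## moves to pitch class 10. On the letter A that is A#.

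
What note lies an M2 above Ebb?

Fb

A second above E lands on the letter F.
A major second spans 2 semitones, so Ebb moves to pitch class 4. On the letter F that is Fb.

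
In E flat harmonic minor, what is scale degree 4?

Ab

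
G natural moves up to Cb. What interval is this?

diminished fourth

The letter names run G→C, a span of 3 letter steps, so the interval is some kind of fourth.
G to Cb is 4 semitones. A perfect fourth is 5, so 4 makes it diminished.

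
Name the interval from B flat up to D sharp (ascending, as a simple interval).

augmented third

The letter names run B→D, a span of 2 letter steps, so the interval is some kind of third.
Bb to D# is 5 semitones. A major third is 4, so 5 makes it augmented.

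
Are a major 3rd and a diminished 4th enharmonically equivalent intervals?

A major third spans 4 semitones; a diminished fourth spans 4.
They are enharmonically equivalent.

Yes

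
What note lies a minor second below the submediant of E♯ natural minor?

B#

The submediant of E# natural minor is C#.
A minor second (1 semitone) below C# lands on the letter B, giving B#.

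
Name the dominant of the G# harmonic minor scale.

The G# harmonic minor scale runs G# A# B C# D# E F##.
Degree 5 is D#.

D#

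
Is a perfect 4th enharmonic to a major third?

No

A perfect fourth spans 5 semitones; a major third spans 4.
The spans differ, so they are not enharmonic equivalents.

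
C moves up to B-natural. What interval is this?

The letter names run C→B, a span of 6 letter steps, so the interval is some kind of seventh.
C to B is 11 semitones. A major seventh is 11, so 11 makes it major.

major seventh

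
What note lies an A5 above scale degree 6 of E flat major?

Scale degree 6 of Eb major is C.
An augmented fifth (8 semitones) above C lands on the letter G, giving G#.

G#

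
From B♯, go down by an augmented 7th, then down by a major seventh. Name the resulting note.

An augmented seventh down from B# is C (letter C, 12 semitones down).
A major seventh down from C is Db (letter D, 11 semitones down).

Db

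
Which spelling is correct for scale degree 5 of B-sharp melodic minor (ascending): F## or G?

Each scale degree takes a distinct letter name. Degree 5 of a scale on B must use the letter F.
F## and G are enharmonically the same pitch, but only F## uses the letter F, so it is the correct spelling here.

F##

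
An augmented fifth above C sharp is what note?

C up a perfect fifth is G, so the target letter is G.
From C#, an augmented fifth is 8 semitones up: G##.

G##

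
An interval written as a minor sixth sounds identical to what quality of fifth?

augmented

A minor sixth spans 8 semitones.
A fifth spanning 8 semitones is augmented (the perfect fifth is 7).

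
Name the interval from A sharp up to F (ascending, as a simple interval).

The letter names run A→F, a span of 5 letter steps, so the interval is some kind of sixth.
A# to F is 7 semitones. A major sixth is 9, so 7 makes it diminished.

diminished sixth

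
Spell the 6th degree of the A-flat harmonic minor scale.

The Ab harmonic minor scale runs Ab Bb Cb Db Eb Fb G.
Degree 6 is Fb.

Fb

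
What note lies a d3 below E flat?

E down a major third is C, so the target letter is C.
From Eb, a diminished third is 2 semitones down: C#.

C#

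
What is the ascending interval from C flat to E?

Counting letters C–D–E gives a third.
Cb→E = 5 semitones, 1 wider than the major third (4), so augmented.

augmented third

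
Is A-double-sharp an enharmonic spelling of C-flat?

Yes

A## = pitch class 11 and Cb = pitch class 11 — the same pitch class, so they are enharmonic equivalents.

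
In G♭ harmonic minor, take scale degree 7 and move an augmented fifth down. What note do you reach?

Scale degree 7 of Gb harmonic minor is F.
An augmented fifth (8 semitones) below F lands on the letter B, giving Bbb.

Bbb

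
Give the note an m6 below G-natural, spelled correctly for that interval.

A sixth below G lands on the letter B.
A minor sixth spans 8 semitones, so G moves to pitch class 11. On the letter B that is B.

B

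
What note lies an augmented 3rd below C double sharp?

A

A third below C lands on the letter A.
An augmented third spans 5 semitones, so C## moves to pitch class 9. On the letter A that is A.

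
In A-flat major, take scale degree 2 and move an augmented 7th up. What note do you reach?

Scale degree 2 of Ab major is Bb.
An augmented seventh (12 semitones) above Bb lands on the letter A, giving A#.

A#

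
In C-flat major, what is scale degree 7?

Bb

Degree 7 takes the letter 6 steps above C, which is B.
In major, degree 7 sits 11 semitones above the tonic. Cb + 11 semitones is pitch class 10, spelled on B as Bb.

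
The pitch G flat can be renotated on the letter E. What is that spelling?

Plain E sits 2 semitones below Gb, so on the letter E the same pitch needs a double sharp: E##.

E##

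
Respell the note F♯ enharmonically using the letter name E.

E##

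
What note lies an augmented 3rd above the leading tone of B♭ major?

The leading tone of Bb major is A.
An augmented third (5 semitones) above A lands on the letter C, giving C##.

C##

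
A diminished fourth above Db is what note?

A fourth above D lands on the letter G.
A diminished fourth spans 4 semitones, so Db moves to pitch class 5. On the letter G that is Gbb.

Gbb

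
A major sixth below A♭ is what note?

Cb

A sixth below A lands on the letter C.
A major sixth spans 9 semitones, so Ab moves to pitch class 11. On the letter C that is Cb.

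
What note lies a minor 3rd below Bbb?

B down a major third is G, so the target letter is G.
From Bbb, a minor third is 3 semitones down: Gb.

Gb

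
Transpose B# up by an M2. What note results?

C##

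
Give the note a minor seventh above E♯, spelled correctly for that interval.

D#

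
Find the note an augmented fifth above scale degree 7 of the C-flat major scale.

Scale degree 7 of Cb major is Bb.
An augmented fifth (8 semitones) above Bb lands on the letter F, giving F#.

F#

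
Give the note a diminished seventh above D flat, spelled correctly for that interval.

Cbb

A seventh above D lands on the letter C.
A diminished seventh spans 9 semitones, so Db moves to pitch class 10. On the letter C that is Cbb.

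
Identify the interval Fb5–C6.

augmented fifth

The letter names run F→C, a span of 4 letter steps, so the interval is some kind of fifth.
Fb to C is 8 semitones. A perfect fifth is 7, so 8 makes it augmented.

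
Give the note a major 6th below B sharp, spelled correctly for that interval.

B down a major sixth is D, so the target letter is D.
From B#, a major sixth is 9 semitones down: D#.

D#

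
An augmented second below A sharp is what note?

A down a major second is G, so the target letter is G.
From A#, an augmented second is 3 semitones down: G.

G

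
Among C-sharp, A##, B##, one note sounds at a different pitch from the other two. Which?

A##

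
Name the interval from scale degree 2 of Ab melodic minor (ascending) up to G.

major sixth

Scale degree 2 of Ab melodic minor (ascending) is Bb.
Bb up to G: letters B→G make it a sixth; 9 semitones makes it major.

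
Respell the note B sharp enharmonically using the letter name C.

C

B# is pitch class 0. The letter C alone is pitch class 0.
Pitch class 0 on C needs no accidental: C.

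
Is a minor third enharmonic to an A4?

A minor third spans 3 semitones; an augmented fourth spans 6.
The spans differ, so they are not enharmonic equivalents.

No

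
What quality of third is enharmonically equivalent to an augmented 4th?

doubly augmented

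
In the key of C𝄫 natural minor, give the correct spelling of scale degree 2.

Dbb

Degree 2 takes the letter 1 step above C, which is D.
In natural minor, degree 2 sits 2 semitones above the tonic. Cbb + 2 semitones is pitch class 0, spelled on D as Dbb.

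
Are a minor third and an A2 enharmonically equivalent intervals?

Yes

A minor third spans 3 semitones; an augmented second spans 3.
They are enharmonically equivalent.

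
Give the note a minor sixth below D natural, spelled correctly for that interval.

F#

A sixth below D lands on the letter F.
A minor sixth spans 8 semitones, so D moves to pitch class 6. On the letter F that is F#.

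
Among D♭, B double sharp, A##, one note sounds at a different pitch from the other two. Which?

In 12-tone equal temperament, enharmonic equivalents share a pitch class. Db is pitch class 1; B## is pitch class 1; A## is pitch class 11.
Db and B## share pitch class 1, while A## is pitch class 11.

A##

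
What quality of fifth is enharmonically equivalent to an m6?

A minor sixth spans 8 semitones.
A fifth spanning 8 semitones is augmented (the perfect fifth is 7).

augmented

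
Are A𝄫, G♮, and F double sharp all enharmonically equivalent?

Yes

Abb is pitch class 7; G is pitch class 7; F## is pitch class 7.
All spellings map to pitch class 7, so they are enharmonically equivalent.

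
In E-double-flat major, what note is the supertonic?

Degree 2 takes the letter 1 step above E, which is F.
In major, degree 2 sits 2 semitones above the tonic. Ebb + 2 semitones is pitch class 4, spelled on F as Fb.

Fb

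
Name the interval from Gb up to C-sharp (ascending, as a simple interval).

Counting letters G–A–B–C gives a fourth.
Gb→C# = 7 semitones, 2 wider than the perfect fourth (5), so doubly augmented.

doubly augmented fourth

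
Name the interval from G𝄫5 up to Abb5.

The letter names run G→A, a span of 1 letter step, so the interval is some kind of second.
Gbb to Abb is 2 semitones. A major second is 2, so 2 makes it major.

major second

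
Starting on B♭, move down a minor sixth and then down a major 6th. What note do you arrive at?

F

A minor sixth down from Bb is D (letter D, 8 semitones down).
A major sixth down from D is F (letter F, 9 semitones down).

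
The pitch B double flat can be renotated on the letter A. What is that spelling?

Plain A sits at the same pitch as Bbb, so on the letter A the same pitch needs a natural: A.

A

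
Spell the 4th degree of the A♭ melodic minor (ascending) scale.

Degree 4 takes the letter 3 steps above A, which is D.
In melodic minor (ascending), degree 4 sits 5 semitones above the tonic. Ab + 5 semitones is pitch class 1, spelled on D as Db.

Db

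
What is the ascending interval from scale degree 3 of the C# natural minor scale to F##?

augmented second

Scale degree 3 of C# natural minor is E.
E up to F##: letters E→F make it a second; 3 semitones makes it augmented.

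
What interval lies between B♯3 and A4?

Counting letters B–C–D–E–F–G–A gives a seventh.
B#→A = 9 semitones, 2 narrower than the major seventh (11), so diminished.

diminished seventh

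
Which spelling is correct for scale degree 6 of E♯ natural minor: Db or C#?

C#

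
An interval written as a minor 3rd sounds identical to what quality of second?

augmented

A minor third spans 3 semitones.
A second spanning 3 semitones is augmented (the major second is 2).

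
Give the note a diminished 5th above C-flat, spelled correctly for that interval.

Gbb

C up a perfect fifth is G, so the target letter is G.
From Cb, a diminished fifth is 6 semitones up: Gbb.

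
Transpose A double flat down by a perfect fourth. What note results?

A fourth below A lands on the letter E.
A perfect fourth spans 5 semitones, so Abb moves to pitch class 2. On the letter E that is Ebb.

Ebb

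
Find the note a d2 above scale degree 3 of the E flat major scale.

Scale degree 3 of Eb major is G.
A diminished second (0 semitones) above G lands on the letter A, giving Abb.

Abb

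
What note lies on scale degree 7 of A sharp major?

G##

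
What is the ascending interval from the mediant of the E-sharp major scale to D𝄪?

The mediant of E# major is G##.
G## up to D##: letters G→D make it a fifth; 7 semitones makes it perfect.

perfect fifth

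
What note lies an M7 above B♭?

A

B up a major seventh is A#, so the target letter is A.
From Bb, a major seventh is 11 semitones up: A.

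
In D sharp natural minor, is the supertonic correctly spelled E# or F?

Each scale degree takes a distinct letter name. Degree 2 of a scale on D must use the letter E.
E# and F are enharmonically the same pitch, but only E# uses the letter E, so it is the correct spelling here.

E#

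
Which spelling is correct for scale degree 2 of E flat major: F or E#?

F

Each scale degree takes a distinct letter name. Degree 2 of a scale on E must use the letter F.
F and E# are enharmonically the same pitch, but only F uses the letter F, so it is the correct spelling here.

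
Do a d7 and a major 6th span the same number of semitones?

A diminished seventh spans 9 semitones; a major sixth spans 9.
They are enharmonically equivalent.

Yes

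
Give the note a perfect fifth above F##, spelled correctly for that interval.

C##

F up a perfect fifth is C, so the target letter is C.
From F##, a perfect fifth is 7 semitones up: C##.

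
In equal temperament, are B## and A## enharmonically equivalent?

B## is pitch class 1; A## is pitch class 11.
The pitch classes differ (1 vs. 11), so they are not enharmonic equivalents.

No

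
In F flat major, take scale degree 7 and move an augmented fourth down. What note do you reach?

Bbb

Scale degree 7 of Fb major is Eb.
An augmented fourth (6 semitones) below Eb lands on the letter B, giving Bbb.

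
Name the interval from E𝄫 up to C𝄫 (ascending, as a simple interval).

minor sixth

Counting letters E–F–G–A–B–C gives a sixth.
Ebb→Cbb = 8 semitones, 1 narrower than the major sixth (9), so minor.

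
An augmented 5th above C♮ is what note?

C up a perfect fifth is G, so the target letter is G.
From C, an augmented fifth is 8 semitones up: G#.

G#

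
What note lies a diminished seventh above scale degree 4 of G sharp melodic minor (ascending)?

Bb

Scale degree 4 of G# melodic minor (ascending) is C#.
A diminished seventh (9 semitones) above C# lands on the letter B, giving Bb.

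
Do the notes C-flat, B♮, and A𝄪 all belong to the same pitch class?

Yes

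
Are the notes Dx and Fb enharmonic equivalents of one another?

Yes

D## = pitch class 4 and Fb = pitch class 4 — the same pitch class, so they are enharmonic equivalents.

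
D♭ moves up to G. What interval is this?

Counting letters D–E–F–G gives a fourth.
Db→G = 6 semitones, 1 wider than the perfect fourth (5), so augmented.

augmented fourth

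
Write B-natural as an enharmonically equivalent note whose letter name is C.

Cb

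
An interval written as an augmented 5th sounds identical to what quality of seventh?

doubly diminished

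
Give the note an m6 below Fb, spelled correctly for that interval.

Ab

A sixth below F lands on the letter A.
A minor sixth spans 8 semitones, so Fb moves to pitch class 8. On the letter A that is Ab.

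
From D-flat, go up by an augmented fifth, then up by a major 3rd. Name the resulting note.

An augmented fifth up from Db is A (letter A, 8 semitones up).
A major third up from A is C# (letter C, 4 semitones up).

C#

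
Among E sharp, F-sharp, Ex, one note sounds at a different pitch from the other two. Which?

E#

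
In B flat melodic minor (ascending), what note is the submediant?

G

Degree 6 takes the letter 5 steps above B, which is G.
In melodic minor (ascending), degree 6 sits 9 semitones above the tonic. Bb + 9 semitones is pitch class 7, spelled on G as G.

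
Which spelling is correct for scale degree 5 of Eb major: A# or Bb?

Each scale degree takes a distinct letter name. Degree 5 of a scale on E must use the letter B.
Bb and A# are enharmonically the same pitch, but only Bb uses the letter B, so it is the correct spelling here.

Bb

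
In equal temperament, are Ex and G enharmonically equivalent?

Two spellings are enharmonically equivalent only if they share a pitch class.
Here E## → 6, G → 7; 6 ≠ 7, so they are not.

No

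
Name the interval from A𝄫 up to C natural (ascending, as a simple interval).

augmented third

Counting letters A–B–C gives a third.
Abb→C = 5 semitones, 1 wider than the major third (4), so augmented.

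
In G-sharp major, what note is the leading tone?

F##

Degree 7 takes the letter 6 steps above G, which is F.
In major, degree 7 sits 11 semitones above the tonic. G# + 11 semitones is pitch class 7, spelled on F as F##.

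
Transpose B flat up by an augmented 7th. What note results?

A#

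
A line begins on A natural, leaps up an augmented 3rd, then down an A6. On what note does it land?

An augmented third up from A is C## (letter C, 5 semitones up).
An augmented sixth down from C## is E (letter E, 10 semitones down).

E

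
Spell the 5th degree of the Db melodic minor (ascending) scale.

Degree 5 takes the letter 4 steps above D, which is A.
In melodic minor (ascending), degree 5 sits 7 semitones above the tonic. Db + 7 semitones is pitch class 8, spelled on A as Ab.

Ab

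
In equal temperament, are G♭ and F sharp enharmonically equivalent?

Gb is pitch class 6; F# is pitch class 6.
All spellings map to pitch class 6, so they are enharmonically equivalent.

Yes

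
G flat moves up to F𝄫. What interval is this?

diminished seventh

The letter names run G→F, a span of 6 letter steps, so the interval is some kind of seventh.
Gb to Fbb is 9 semitones. A major seventh is 11, so 9 makes it diminished.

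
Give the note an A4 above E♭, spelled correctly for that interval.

A fourth above E lands on the letter A.
An augmented fourth spans 6 semitones, so Eb moves to pitch class 9. On the letter A that is A.

A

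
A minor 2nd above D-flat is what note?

Ebb

D up a major second is E, so the target letter is E.
From Db, a minor second is 1 semitone up: Ebb.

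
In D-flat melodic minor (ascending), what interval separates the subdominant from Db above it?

The subdominant of Db melodic minor (ascending) is Gb.
Gb up to Db: letters G→D make it a fifth; 7 semitones makes it perfect.

perfect fifth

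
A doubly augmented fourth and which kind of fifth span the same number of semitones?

A doubly augmented fourth spans 7 semitones.
A fifth spanning 7 semitones is perfect (the perfect fifth is 7).

perfect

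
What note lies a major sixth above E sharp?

C##

A sixth above E lands on the letter C.
A major sixth spans 9 semitones, so E# moves to pitch class 2. On the letter C that is C##.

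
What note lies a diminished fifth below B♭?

E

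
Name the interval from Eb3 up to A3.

augmented fourth

Counting letters E–F–G–A gives a fourth.
Eb→A = 6 semitones, 1 wider than the perfect fourth (5), so augmented.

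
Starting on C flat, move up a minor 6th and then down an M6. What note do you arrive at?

Cbb

A minor sixth up from Cb is Abb (letter A, 8 semitones up).
A major sixth down from Abb is Cbb (letter C, 9 semitones down).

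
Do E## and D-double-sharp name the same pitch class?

Two spellings are enharmonically equivalent only if they share a pitch class.
Here E## → 6, D## → 4; 4 ≠ 6, so they are not.

No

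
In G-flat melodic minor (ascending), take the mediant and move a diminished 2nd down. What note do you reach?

A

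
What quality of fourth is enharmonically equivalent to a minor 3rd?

A minor third spans 3 semitones.
A fourth spanning 3 semitones is doubly diminished (the perfect fourth is 5).

doubly diminished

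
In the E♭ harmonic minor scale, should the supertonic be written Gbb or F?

Each scale degree takes a distinct letter name. Degree 2 of a scale on E must use the letter F.
F and Gbb are enharmonically the same pitch, but only F uses the letter F, so it is the correct spelling here.

F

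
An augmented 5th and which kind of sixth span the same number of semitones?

An augmented fifth spans 8 semitones.
A sixth spanning 8 semitones is minor (the major sixth is 9).

minor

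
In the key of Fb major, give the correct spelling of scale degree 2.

Degree 2 takes the letter 1 step above F, which is G.
In major, degree 2 sits 2 semitones above the tonic. Fb + 2 semitones is pitch class 6, spelled on G as Gb.

Gb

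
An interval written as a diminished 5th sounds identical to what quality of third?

A diminished fifth spans 6 semitones.
A third spanning 6 semitones is doubly augmented (the major third is 4).

doubly augmented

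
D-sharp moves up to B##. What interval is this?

Counting letters D–E–F–G–A–B gives a sixth.
D#→B## = 10 semitones, 1 wider than the major sixth (9), so augmented.

augmented sixth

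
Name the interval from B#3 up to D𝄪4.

major third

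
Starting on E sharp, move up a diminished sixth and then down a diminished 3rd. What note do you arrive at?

A diminished sixth up from E# is C (letter C, 7 semitones up).
A diminished third down from C is A# (letter A, 2 semitones down).

A#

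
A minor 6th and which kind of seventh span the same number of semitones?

A minor sixth spans 8 semitones.
A seventh spanning 8 semitones is doubly diminished (the major seventh is 11).

doubly diminished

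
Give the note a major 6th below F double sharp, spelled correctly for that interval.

A#

A sixth below F lands on the letter A.
A major sixth spans 9 semitones, so F## moves to pitch class 10. On the letter A that is A#.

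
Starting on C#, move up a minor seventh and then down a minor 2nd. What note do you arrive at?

A#

A minor seventh up from C# is B (letter B, 10 semitones up).
A minor second down from B is A# (letter A, 1 semitone down).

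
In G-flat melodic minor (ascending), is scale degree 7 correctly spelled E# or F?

Each scale degree takes a distinct letter name. Degree 7 of a scale on G must use the letter F.
F and E# are enharmonically the same pitch, but only F uses the letter F, so it is the correct spelling here.

F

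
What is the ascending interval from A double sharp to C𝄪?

The letter names run A→C, a span of 2 letter steps, so the interval is some kind of third.
A## to C## is 3 semitones. A major third is 4, so 3 makes it minor.

minor third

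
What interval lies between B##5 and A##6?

minor seventh

Counting letters B–C–D–E–F–G–A gives a seventh.
B##→A## = 10 semitones, 1 narrower than the major seventh (11), so minor.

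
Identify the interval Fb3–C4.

The letter names run F→C, a span of 4 letter steps, so the interval is some kind of fifth.
Fb to C is 8 semitones. A perfect fifth is 7, so 8 makes it augmented.

augmented fifth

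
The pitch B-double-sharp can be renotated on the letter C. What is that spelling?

Plain C sits 1 semitone below B##, so on the letter C the same pitch needs a sharp: C#.

C#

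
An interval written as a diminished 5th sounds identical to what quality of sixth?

A diminished fifth spans 6 semitones.
A sixth spanning 6 semitones is doubly diminished (the major sixth is 9).

doubly diminished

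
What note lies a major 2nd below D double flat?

D down a major second is C, so the target letter is C.
From Dbb, a major second is 2 semitones down: Cbb.

Cbb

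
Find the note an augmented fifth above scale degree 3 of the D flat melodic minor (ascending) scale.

Scale degree 3 of Db melodic minor (ascending) is Fb.
An augmented fifth (8 semitones) above Fb lands on the letter C, giving C.

C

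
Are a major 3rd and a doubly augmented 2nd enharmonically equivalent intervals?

Yes

A major third spans 4 semitones; a doubly augmented second spans 4.
They are enharmonically equivalent.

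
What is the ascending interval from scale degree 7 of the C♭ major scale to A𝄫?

diminished seventh

Scale degree 7 of Cb major is Bb.
Bb up to Abb: letters B→A make it a seventh; 9 semitones makes it diminished.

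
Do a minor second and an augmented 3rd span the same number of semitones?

No

A minor second spans 1 semitone; an augmented third spans 5.
The spans differ, so they are not enharmonic equivalents.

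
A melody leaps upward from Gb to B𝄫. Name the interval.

minor third

Counting letters G–A–B gives a third.
Gb→Bbb = 3 semitones, 1 narrower than the major third (4), so minor.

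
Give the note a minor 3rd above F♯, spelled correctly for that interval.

A

A third above F lands on the letter A.
A minor third spans 3 semitones, so F# moves to pitch class 9. On the letter A that is A.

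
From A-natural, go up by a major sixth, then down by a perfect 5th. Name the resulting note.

A major sixth up from A is F# (letter F, 9 semitones up).
A perfect fifth down from F# is B (letter B, 7 semitones down).

B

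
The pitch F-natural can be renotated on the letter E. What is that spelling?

E#

F is pitch class 5. The letter E alone is pitch class 4.
To reach pitch class 5 from E requires an offset of +1 semitone, i.e. sharp: E#.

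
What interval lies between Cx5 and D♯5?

The letter names run C→D, a span of 1 letter step, so the interval is some kind of second.
C## to D# is 1 semitone. A major second is 2, so 1 makes it minor.

minor second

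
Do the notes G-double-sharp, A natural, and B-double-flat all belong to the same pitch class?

G## is pitch class 9; A is pitch class 9; Bbb is pitch class 9.
All spellings map to pitch class 9, so they are enharmonically equivalent.

Yes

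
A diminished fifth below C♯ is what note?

F##

A fifth below C lands on the letter F.
A diminished fifth spans 6 semitones, so C# moves to pitch class 7. On the letter F that is F##.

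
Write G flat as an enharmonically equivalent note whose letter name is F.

Plain F sits 1 semitone below Gb, so on the letter F the same pitch needs a sharp: F#.

F#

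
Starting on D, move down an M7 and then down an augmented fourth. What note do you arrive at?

Bbb

A major seventh down from D is Eb (letter E, 11 semitones down).
An augmented fourth down from Eb is Bbb (letter B, 6 semitones down).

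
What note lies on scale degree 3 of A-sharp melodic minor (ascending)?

C#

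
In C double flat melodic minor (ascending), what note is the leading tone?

Degree 7 takes the letter 6 steps above C, which is B.
In melodic minor (ascending), degree 7 sits 11 semitones above the tonic. Cbb + 11 semitones is pitch class 9, spelled on B as Bbb.

Bbb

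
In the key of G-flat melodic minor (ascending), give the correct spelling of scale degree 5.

Db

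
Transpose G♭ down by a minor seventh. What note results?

G down a major seventh is Ab, so the target letter is A.
From Gb, a minor seventh is 10 semitones down: Ab.

Ab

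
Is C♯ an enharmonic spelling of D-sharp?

No

C# is pitch class 1; D# is pitch class 3.
The pitch classes differ (1 vs. 3), so they are not enharmonic equivalents.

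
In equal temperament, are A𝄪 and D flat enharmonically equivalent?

No

A## is pitch class 11; Db is pitch class 1.
The pitch classes differ (11 vs. 1), so they are not enharmonic equivalents.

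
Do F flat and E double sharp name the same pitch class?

Two spellings are enharmonically equivalent only if they share a pitch class.
Here Fb → 4, E## → 6; 4 ≠ 6, so they are not.

No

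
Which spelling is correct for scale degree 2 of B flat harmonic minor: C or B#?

C

Each scale degree takes a distinct letter name. Degree 2 of a scale on B must use the letter C.
C and B# are enharmonically the same pitch, but only C uses the letter C, so it is the correct spelling here.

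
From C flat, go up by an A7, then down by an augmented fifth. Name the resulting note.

An augmented seventh up from Cb is B (letter B, 12 semitones up).
An augmented fifth down from B is Eb (letter E, 8 semitones down).

Eb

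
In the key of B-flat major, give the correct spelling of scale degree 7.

Degree 7 takes the letter 6 steps above B, which is A.
In major, degree 7 sits 11 semitones above the tonic. Bb + 11 semitones is pitch class 9, spelled on A as A.

A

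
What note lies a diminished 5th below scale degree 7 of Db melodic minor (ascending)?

F#

Scale degree 7 of Db melodic minor (ascending) is C.
A diminished fifth (6 semitones) below C lands on the letter F, giving F#.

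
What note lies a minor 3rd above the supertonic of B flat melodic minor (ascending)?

Eb

The supertonic of Bb melodic minor (ascending) is C.
A minor third (3 semitones) above C lands on the letter E, giving Eb.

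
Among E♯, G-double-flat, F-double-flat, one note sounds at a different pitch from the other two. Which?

In 12-tone equal temperament, enharmonic equivalents share a pitch class. E# is pitch class 5; Gbb is pitch class 5; Fbb is pitch class 3.
E# and Gbb share pitch class 5, while Fbb is pitch class 3.

Fbb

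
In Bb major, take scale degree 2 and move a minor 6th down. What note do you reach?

E

Scale degree 2 of Bb major is C.
A minor sixth (8 semitones) below C lands on the letter E, giving E.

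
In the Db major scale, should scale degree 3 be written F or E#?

F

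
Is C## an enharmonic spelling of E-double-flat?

Yes

C## is pitch class 2; Ebb is pitch class 2.
All spellings map to pitch class 2, so they are enharmonically equivalent.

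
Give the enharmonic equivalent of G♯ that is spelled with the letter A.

Plain A sits 1 semitone above G#, so on the letter A the same pitch needs a flat: Ab.

Ab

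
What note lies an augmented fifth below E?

Ab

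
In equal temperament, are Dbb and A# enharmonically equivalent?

No

Two spellings are enharmonically equivalent only if they share a pitch class.
Here Dbb → 0, A# → 10; 0 ≠ 10, so they are not.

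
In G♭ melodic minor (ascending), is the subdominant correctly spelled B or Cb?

Cb

Each scale degree takes a distinct letter name. Degree 4 of a scale on G must use the letter C.
Cb and B are enharmonically the same pitch, but only Cb uses the letter C, so it is the correct spelling here.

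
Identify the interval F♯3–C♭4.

Counting letters F–G–A–B–C gives a fifth.
F#→Cb = 5 semitones, 2 narrower than the perfect fifth (7), so doubly diminished.

doubly diminished fifth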